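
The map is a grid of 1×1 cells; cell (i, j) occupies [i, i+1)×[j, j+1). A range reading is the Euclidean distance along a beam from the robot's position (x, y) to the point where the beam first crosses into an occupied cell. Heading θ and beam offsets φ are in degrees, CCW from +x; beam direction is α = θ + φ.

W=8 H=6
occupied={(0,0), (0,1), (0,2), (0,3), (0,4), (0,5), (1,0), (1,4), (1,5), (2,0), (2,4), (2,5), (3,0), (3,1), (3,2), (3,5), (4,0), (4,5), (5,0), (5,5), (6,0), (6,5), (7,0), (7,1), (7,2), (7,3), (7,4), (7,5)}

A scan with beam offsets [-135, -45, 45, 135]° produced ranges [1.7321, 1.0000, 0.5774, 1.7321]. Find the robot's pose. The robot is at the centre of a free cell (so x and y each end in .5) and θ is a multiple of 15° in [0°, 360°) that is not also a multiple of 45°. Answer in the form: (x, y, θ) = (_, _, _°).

(x, y, θ) = (2.5, 2.5, 345°)

Candidates: 20 free-cell centres × 16 headings = 320 poses. Raycast each; keep the one whose scan matches to 4 dp.
  (4.5, 1.5, 30°): beam 1 = 0.5176 ≠ 1.7321 ✗
  (3.5, 4.5, 345°): beam 1 = 0.5774 ≠ 1.7321 ✗
  (1.5, 1.5, 285°): beam 1 = 0.5774 ≠ 1.7321 ✗
  (1.5, 2.5, 330°): beam 1 = 0.5176 ≠ 1.7321 ✗
  (5.5, 4.5, 75°): beam 1 = 3.0000 ≠ 1.7321 ✗
  …
  (2.5, 2.5, 345°): r_1=1.7321, r_2=1.0000, r_3=0.5774, r_4=1.7321 — all match ✓
No second candidate reproduces the full scan.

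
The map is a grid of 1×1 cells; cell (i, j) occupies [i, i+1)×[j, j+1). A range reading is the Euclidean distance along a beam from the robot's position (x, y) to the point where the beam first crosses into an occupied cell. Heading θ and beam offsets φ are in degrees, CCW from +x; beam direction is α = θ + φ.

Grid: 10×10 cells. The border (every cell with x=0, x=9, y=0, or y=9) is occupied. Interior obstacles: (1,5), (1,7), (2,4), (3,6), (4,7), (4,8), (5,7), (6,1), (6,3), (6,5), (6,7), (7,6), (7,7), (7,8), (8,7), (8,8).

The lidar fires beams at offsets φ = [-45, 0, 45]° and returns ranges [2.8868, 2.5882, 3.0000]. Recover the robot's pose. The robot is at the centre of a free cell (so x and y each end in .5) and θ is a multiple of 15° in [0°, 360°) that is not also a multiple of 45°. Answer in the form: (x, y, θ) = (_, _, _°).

Candidates: 48 free-cell centres × 16 headings = 768 poses. Raycast each; keep the one whose scan matches to 4 dp.
  (3.5, 2.5, 285°): beam 1 = 1.7321 ≠ 2.8868 ✗
  (2.5, 3.5, 150°): beam 1 = 0.5176 ≠ 2.8868 ✗
  (4.5, 4.5, 210°): beam 1 = 1.5529 ≠ 2.8868 ✗
  …
  (3.5, 3.5, 285°): r_1=2.8868, r_2=2.5882, r_3=3.0000 — all match ✓
No second candidate reproduces the full scan.

(x, y, θ) = (3.5, 3.5, 285°)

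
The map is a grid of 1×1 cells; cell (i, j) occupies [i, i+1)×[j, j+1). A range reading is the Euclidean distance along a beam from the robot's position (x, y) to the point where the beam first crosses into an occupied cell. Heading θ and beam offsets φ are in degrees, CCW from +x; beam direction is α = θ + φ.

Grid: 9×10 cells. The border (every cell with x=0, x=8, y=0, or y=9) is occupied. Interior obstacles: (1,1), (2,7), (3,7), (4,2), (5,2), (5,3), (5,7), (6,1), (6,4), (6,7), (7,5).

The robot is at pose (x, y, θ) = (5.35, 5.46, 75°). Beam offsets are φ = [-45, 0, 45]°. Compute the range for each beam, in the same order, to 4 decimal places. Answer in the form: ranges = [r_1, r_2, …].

ranges = [3.0600, 1.5943, 2.7000]

beam 1: φ=-45°, α=30°
  d=(0.8660,0.5000)  start (5,5)  tX=0.7506 tY=1.0800  stride 1/|dx|=1.1547 1/|dy|=2.0000
    cross x-line → (6,5), t=0.7506
    cross y-line → (6,6), t=1.0800
    cross x-line → (7,6), t=1.9053
    cross x-line → (8,6), t=3.0600 (wall)
  → r_1 = 3.0600
beam 2: φ=0°, α=75°
  d=(0.2588,0.9659)  start (5,5)  tX=2.5114 tY=0.5590  stride 1/|dx|=3.8637 1/|dy|=1.0353
    cross y-line → (5,6), t=0.5590
    cross y-line → (5,7), t=1.5943 (wall)
  → r_2 = 1.5943
beam 3: φ=45°, α=120°
  d=(-0.5000,0.8660)  start (5,5)  tX=0.7000 tY=0.6235  stride 1/|dx|=2.0000 1/|dy|=1.1547
    cross y-line → (5,6), t=0.6235
    cross x-line → (4,6), t=0.7000
    cross y-line → (4,7), t=1.7782
    cross x-line → (3,7), t=2.7000 (wall)
  → r_3 = 2.7000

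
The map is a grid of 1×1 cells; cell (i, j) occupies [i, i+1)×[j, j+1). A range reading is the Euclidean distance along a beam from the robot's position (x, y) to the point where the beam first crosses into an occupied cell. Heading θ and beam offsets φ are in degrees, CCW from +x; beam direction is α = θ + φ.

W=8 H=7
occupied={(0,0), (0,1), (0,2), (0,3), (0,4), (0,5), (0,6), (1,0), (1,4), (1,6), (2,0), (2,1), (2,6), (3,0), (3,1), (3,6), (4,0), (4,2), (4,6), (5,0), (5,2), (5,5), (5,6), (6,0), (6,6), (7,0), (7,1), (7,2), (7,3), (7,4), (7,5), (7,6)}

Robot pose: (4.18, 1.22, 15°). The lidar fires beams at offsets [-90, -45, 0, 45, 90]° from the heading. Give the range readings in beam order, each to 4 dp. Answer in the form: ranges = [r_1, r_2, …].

ranges = [0.2278, 0.4400, 2.9195, 0.9007, 0.6955]

beam 1: φ=-90°, α=285°
  d=(0.2588,-0.9659)  start (4,1)  tX=3.1682 tY=0.2278  stride 1/|dx|=3.8637 1/|dy|=1.0353
    cross y-line → (4,0), t=0.2278 (wall)
  → r_1 = 0.2278
beam 2: φ=-45°, α=330°
  d=(0.8660,-0.5000)  start (4,1)  tX=0.9469 tY=0.4400  stride 1/|dx|=1.1547 1/|dy|=2.0000
    cross y-line → (4,0), t=0.4400 (wall)
  → r_2 = 0.4400
beam 3: φ=0°, α=15°
  d=(0.9659,0.2588)  start (4,1)  tX=0.8489 tY=3.0137  stride 1/|dx|=1.0353 1/|dy|=3.8637
    cross x-line → (5,1), t=0.8489
    cross x-line → (6,1), t=1.8842
    cross x-line → (7,1), t=2.9195 (wall)
  → r_3 = 2.9195
beam 4: φ=45°, α=60°
  d=(0.5000,0.8660)  start (4,1)  tX=1.6400 tY=0.9007  stride 1/|dx|=2.0000 1/|dy|=1.1547
    cross y-line → (4,2), t=0.9007 (wall)
  → r_4 = 0.9007
beam 5: φ=90°, α=105°
  d=(-0.2588,0.9659)  start (4,1)  tX=0.6955 tY=0.8075  stride 1/|dx|=3.8637 1/|dy|=1.0353
    cross x-line → (3,1), t=0.6955 (wall)
  → r_5 = 0.6955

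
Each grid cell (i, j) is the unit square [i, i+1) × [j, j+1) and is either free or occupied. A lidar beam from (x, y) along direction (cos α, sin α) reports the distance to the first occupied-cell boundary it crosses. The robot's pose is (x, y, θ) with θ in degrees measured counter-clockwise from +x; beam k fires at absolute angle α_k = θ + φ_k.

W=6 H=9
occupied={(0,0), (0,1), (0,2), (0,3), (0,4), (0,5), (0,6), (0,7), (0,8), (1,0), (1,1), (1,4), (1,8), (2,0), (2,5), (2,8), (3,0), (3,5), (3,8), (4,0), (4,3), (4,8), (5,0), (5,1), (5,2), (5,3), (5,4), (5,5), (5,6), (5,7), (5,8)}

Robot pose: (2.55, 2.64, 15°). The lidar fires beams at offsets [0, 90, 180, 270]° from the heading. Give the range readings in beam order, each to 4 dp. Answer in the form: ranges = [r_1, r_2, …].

beam 1: φ=0°, α=15°
  cosα=0.9659 sinα=0.2588 | (2,2) | tMaxX 0.4659 tMaxY 1.3909 | tΔX 1.0353 tΔY 3.8637
    t=0.4659 [x] (3,2)
    t=1.3909 [y] (3,3)
    t=1.5012 [x] (4,3) — stop
  → r_1 = 1.5012
beam 2: φ=90°, α=105°
  cosα=-0.2588 sinα=0.9659 | (2,2) | tMaxX 2.1250 tMaxY 0.3727 | tΔX 3.8637 tΔY 1.0353
    t=0.3727 [y] (2,3)
    t=1.4080 [y] (2,4)
    t=2.1250 [x] (1,4) — stop
  → r_2 = 2.1250
beam 3: φ=180°, α=195°
  cosα=-0.9659 sinα=-0.2588 | (2,2) | tMaxX 0.5694 tMaxY 2.4728 | tΔX 1.0353 tΔY 3.8637
    t=0.5694 [x] (1,2)
    t=1.6047 [x] (0,2) — stop
  → r_3 = 1.6047
beam 4: φ=270°, α=285°
  cosα=0.2588 sinα=-0.9659 | (2,2) | tMaxX 1.7387 tMaxY 0.6626 | tΔX 3.8637 tΔY 1.0353
    t=0.6626 [y] (2,1)
    t=1.6979 [y] (2,0) — stop
  → r_4 = 1.6979

ranges = [1.5012, 2.1250, 1.6047, 1.6979]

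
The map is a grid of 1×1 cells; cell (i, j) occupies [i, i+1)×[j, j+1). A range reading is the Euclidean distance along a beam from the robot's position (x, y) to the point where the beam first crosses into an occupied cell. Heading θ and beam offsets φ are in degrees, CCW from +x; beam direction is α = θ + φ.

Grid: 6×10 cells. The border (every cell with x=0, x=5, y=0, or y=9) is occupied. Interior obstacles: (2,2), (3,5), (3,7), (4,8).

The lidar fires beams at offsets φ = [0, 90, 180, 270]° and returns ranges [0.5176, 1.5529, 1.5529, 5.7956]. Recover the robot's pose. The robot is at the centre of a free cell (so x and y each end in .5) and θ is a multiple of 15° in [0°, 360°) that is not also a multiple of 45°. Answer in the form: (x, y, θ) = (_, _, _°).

(x, y, θ) = (2.5, 7.5, 345°)

Enumerate (i+0.5, j+0.5, θ) over the 28 free cells and 16 admissible headings. For each, cast all 4 beams and compare to the given ranges.
  (1.5, 1.5, 75°): beam 1 = 5.7956 ≠ 0.5176 ✗
  (3.5, 2.5, 285°): beam 1 = 1.5529 ≠ 0.5176 ✗
  (3.5, 1.5, 150°): beam 1 = 1.0000 ≠ 0.5176 ✗
  (4.5, 7.5, 345°): beam 2 = 0.5176 ≠ 1.5529 ✗
  …
  (2.5, 7.5, 345°): r_1=0.5176, r_2=1.5529, r_3=1.5529, r_4=5.7956 — all match ✓
No second candidate reproduces the full scan.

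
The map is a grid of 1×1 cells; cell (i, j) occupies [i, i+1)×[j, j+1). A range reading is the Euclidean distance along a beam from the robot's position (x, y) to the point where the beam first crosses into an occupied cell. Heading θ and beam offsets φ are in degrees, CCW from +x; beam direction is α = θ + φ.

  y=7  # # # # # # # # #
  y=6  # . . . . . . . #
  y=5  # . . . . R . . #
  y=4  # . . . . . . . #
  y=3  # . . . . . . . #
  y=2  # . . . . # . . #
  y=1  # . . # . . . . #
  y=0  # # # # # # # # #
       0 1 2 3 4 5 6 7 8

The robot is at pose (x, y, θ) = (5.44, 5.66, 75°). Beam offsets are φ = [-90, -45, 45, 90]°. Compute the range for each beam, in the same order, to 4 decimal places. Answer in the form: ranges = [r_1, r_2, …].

ranges = [2.6503, 2.6800, 1.5473, 4.5966]

beam 1: φ=-90°, α=345°
  d=(0.9659,-0.2588)  start (5,5)  tX=0.5798 tY=2.5500  stride 1/|dx|=1.0353 1/|dy|=3.8637
    cross x-line → (6,5), t=0.5798
    cross x-line → (7,5), t=1.6150
    cross y-line → (7,4), t=2.5500
    cross x-line → (8,4), t=2.6503 (wall)
  → r_1 = 2.6503
beam 2: φ=-45°, α=30°
  d=(0.8660,0.5000)  start (5,5)  tX=0.6466 tY=0.6800  stride 1/|dx|=1.1547 1/|dy|=2.0000
    cross x-line → (6,5), t=0.6466
    cross y-line → (6,6), t=0.6800
    cross x-line → (7,6), t=1.8013
    cross y-line → (7,7), t=2.6800 (wall)
  → r_2 = 2.6800
beam 3: φ=45°, α=120°
  d=(-0.5000,0.8660)  start (5,5)  tX=0.8800 tY=0.3926  stride 1/|dx|=2.0000 1/|dy|=1.1547
    cross y-line → (5,6), t=0.3926
    cross x-line → (4,6), t=0.8800
    cross y-line → (4,7), t=1.5473 (wall)
  → r_3 = 1.5473
beam 4: φ=90°, α=165°
  d=(-0.9659,0.2588)  start (5,5)  tX=0.4555 tY=1.3137  stride 1/|dx|=1.0353 1/|dy|=3.8637
    cross x-line → (4,5), t=0.4555
    cross y-line → (4,6), t=1.3137
    cross x-line → (3,6), t=1.4908
    cross x-line → (2,6), t=2.5261
    cross x-line → (1,6), t=3.5614
    cross x-line → (0,6), t=4.5966 (wall)
  → r_4 = 4.5966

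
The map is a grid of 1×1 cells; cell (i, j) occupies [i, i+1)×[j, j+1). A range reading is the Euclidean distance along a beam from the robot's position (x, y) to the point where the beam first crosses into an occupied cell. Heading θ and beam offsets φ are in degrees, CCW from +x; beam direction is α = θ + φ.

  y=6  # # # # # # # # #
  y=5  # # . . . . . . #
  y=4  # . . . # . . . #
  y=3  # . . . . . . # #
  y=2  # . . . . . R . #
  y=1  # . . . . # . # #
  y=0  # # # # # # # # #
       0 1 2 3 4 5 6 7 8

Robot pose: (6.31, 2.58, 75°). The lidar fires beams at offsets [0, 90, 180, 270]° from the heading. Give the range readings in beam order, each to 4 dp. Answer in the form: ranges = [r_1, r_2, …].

beam 1: φ=0°, α=75°
  direction (0.2588, 0.9659); cell (6,2); t to first gridline: x 2.6660, y 0.4348 (then +3.8637 / +1.0353)
    (6,3) via y @ 0.4348
    (6,4) via y @ 1.4701
    (6,5) via y @ 2.5054
    (7,5) via x @ 2.6660
    (7,6) via y @ 3.5406  # hit
  → r_1 = 3.5406
beam 2: φ=90°, α=165°
  direction (-0.9659, 0.2588); cell (6,2); t to first gridline: x 0.3209, y 1.6228 (then +1.0353 / +3.8637)
    (5,2) via x @ 0.3209
    (4,2) via x @ 1.3562
    (4,3) via y @ 1.6228
    (3,3) via x @ 2.3915
    (2,3) via x @ 3.4268
    (1,3) via x @ 4.4620
    (1,4) via y @ 5.4865
    (0,4) via x @ 5.4973  # hit
  → r_2 = 5.4973
beam 3: φ=180°, α=255°
  direction (-0.2588, -0.9659); cell (6,2); t to first gridline: x 1.1977, y 0.6005 (then +3.8637 / +1.0353)
    (6,1) via y @ 0.6005
    (5,1) via x @ 1.1977  # hit
  → r_3 = 1.1977
beam 4: φ=270°, α=345°
  direction (0.9659, -0.2588); cell (6,2); t to first gridline: x 0.7143, y 2.2409 (then +1.0353 / +3.8637)
    (7,2) via x @ 0.7143
    (8,2) via x @ 1.7496  # hit
  → r_4 = 1.7496

ranges = [3.5406, 5.4973, 1.1977, 1.7496]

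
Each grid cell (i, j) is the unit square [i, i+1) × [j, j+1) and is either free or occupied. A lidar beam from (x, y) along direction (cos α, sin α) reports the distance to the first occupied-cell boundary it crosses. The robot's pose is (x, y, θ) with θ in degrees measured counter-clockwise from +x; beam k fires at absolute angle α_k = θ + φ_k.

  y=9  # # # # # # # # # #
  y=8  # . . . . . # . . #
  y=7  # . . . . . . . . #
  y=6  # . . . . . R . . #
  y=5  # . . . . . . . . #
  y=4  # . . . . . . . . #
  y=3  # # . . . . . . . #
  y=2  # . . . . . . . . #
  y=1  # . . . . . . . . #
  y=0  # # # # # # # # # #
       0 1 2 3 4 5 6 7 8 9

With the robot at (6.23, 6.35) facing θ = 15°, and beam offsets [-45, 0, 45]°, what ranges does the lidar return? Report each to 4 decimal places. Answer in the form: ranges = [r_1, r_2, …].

ranges = [3.1985, 2.8677, 3.0600]

beam 1: φ=-45°, α=330°
  dir = (cos 330°, sin 330°) = (0.8660, -0.5000); from cell (6,6)
  next x-line at t=0.8891, next y-line at t=0.7000; Δt_x=1.1547, Δt_y=2.0000
    y: enter (6,5) at t=0.7000
    x: enter (7,5) at t=0.8891
    x: enter (8,5) at t=2.0438
    y: enter (8,4) at t=2.7000
    x: enter (9,4) at t=3.1985 ← occupied
  → r_1 = 3.1985
beam 2: φ=0°, α=15°
  dir = (cos 15°, sin 15°) = (0.9659, 0.2588); from cell (6,6)
  next x-line at t=0.7972, next y-line at t=2.5114; Δt_x=1.0353, Δt_y=3.8637
    x: enter (7,6) at t=0.7972
    x: enter (8,6) at t=1.8324
    y: enter (8,7) at t=2.5114
    x: enter (9,7) at t=2.8677 ← occupied
  → r_2 = 2.8677
beam 3: φ=45°, α=60°
  dir = (cos 60°, sin 60°) = (0.5000, 0.8660); from cell (6,6)
  next x-line at t=1.5400, next y-line at t=0.7506; Δt_x=2.0000, Δt_y=1.1547
    y: enter (6,7) at t=0.7506
    x: enter (7,7) at t=1.5400
    y: enter (7,8) at t=1.9053
    y: enter (7,9) at t=3.0600 ← occupied
  → r_3 = 3.0600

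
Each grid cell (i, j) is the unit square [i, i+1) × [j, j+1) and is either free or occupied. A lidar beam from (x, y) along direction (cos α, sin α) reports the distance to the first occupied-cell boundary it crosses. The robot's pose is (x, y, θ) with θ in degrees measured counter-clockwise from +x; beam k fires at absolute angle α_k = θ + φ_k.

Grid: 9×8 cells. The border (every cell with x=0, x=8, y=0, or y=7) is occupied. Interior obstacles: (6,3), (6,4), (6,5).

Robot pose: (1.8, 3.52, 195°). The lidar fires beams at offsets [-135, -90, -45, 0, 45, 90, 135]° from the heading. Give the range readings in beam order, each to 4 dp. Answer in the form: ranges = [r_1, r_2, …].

beam 1: φ=-135°, α=60°
  dir = (cos 60°, sin 60°) = (0.5000, 0.8660); from cell (1,3)
  next x-line at t=0.4000, next y-line at t=0.5543; Δt_x=2.0000, Δt_y=1.1547
    x: enter (2,3) at t=0.4000
    y: enter (2,4) at t=0.5543
    y: enter (2,5) at t=1.7090
    x: enter (3,5) at t=2.4000
    y: enter (3,6) at t=2.8637
    y: enter (3,7) at t=4.0184 ← occupied
  → r_1 = 4.0184
beam 2: φ=-90°, α=105°
  dir = (cos 105°, sin 105°) = (-0.2588, 0.9659); from cell (1,3)
  next x-line at t=3.0910, next y-line at t=0.4969; Δt_x=3.8637, Δt_y=1.0353
    y: enter (1,4) at t=0.4969
    y: enter (1,5) at t=1.5322
    y: enter (1,6) at t=2.5675
    x: enter (0,6) at t=3.0910 ← occupied
  → r_2 = 3.0910
beam 3: φ=-45°, α=150°
  dir = (cos 150°, sin 150°) = (-0.8660, 0.5000); from cell (1,3)
  next x-line at t=0.9238, next y-line at t=0.9600; Δt_x=1.1547, Δt_y=2.0000
    x: enter (0,3) at t=0.9238 ← occupied
  → r_3 = 0.9238
beam 4: φ=0°, α=195°
  dir = (cos 195°, sin 195°) = (-0.9659, -0.2588); from cell (1,3)
  next x-line at t=0.8282, next y-line at t=2.0091; Δt_x=1.0353, Δt_y=3.8637
    x: enter (0,3) at t=0.8282 ← occupied
  → r_4 = 0.8282
beam 5: φ=45°, α=240°
  dir = (cos 240°, sin 240°) = (-0.5000, -0.8660); from cell (1,3)
  next x-line at t=1.6000, next y-line at t=0.6004; Δt_x=2.0000, Δt_y=1.1547
    y: enter (1,2) at t=0.6004
    x: enter (0,2) at t=1.6000 ← occupied
  → r_5 = 1.6000
beam 6: φ=90°, α=285°
  dir = (cos 285°, sin 285°) = (0.2588, -0.9659); from cell (1,3)
  next x-line at t=0.7727, next y-line at t=0.5383; Δt_x=3.8637, Δt_y=1.0353
    y: enter (1,2) at t=0.5383
    x: enter (2,2) at t=0.7727
    y: enter (2,1) at t=1.5736
    y: enter (2,0) at t=2.6089 ← occupied
  → r_6 = 2.6089
beam 7: φ=135°, α=330°
  dir = (cos 330°, sin 330°) = (0.8660, -0.5000); from cell (1,3)
  next x-line at t=0.2309, next y-line at t=1.0400; Δt_x=1.1547, Δt_y=2.0000
    x: enter (2,3) at t=0.2309
    y: enter (2,2) at t=1.0400
    x: enter (3,2) at t=1.3856
    x: enter (4,2) at t=2.5403
    y: enter (4,1) at t=3.0400
    x: enter (5,1) at t=3.6950
    x: enter (6,1) at t=4.8497
    y: enter (6,0) at t=5.0400 ← occupied
  → r_7 = 5.0400

ranges = [4.0184, 3.0910, 0.9238, 0.8282, 1.6000, 2.6089, 5.0400]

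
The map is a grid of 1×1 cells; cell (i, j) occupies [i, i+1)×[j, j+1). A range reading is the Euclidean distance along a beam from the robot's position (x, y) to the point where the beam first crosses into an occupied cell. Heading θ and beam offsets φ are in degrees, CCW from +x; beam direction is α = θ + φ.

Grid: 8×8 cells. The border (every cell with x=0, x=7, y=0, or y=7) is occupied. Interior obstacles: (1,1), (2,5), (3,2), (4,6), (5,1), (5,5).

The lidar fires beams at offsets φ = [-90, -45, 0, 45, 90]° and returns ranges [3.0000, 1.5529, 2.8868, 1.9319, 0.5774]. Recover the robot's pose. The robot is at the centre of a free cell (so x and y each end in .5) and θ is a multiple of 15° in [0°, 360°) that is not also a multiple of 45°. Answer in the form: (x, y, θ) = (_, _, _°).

Enumerate (i+0.5, j+0.5, θ) over the 30 free cells and 16 admissible headings. For each, cast all 5 beams and compare to the given ranges.
  (6.5, 3.5, 60°): beam 1 = 0.5774 ≠ 3.0000 ✗
  (4.5, 3.5, 165°): beam 1 = 1.9319 ≠ 3.0000 ✗
  (1.5, 3.5, 285°): beam 1 = 0.5176 ≠ 3.0000 ✗
  (6.5, 3.5, 210°): beam 1 = 1.7321 ≠ 3.0000 ✗
  …
  (1.5, 2.5, 60°): r_1=3.0000, r_2=1.5529, r_3=2.8868, r_4=1.9319, r_5=0.5774 — all match ✓
No second candidate reproduces the full scan.

(x, y, θ) = (1.5, 2.5, 60°)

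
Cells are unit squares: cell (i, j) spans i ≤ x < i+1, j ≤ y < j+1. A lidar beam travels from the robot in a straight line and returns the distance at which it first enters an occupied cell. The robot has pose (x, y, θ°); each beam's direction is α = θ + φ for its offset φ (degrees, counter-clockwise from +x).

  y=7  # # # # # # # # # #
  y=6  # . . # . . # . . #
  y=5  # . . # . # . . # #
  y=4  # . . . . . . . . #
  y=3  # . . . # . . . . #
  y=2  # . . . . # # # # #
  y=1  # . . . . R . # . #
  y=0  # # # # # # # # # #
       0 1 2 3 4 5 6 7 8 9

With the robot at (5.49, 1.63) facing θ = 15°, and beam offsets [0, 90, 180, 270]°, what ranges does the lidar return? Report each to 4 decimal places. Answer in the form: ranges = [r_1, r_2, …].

ranges = [1.4296, 0.3831, 2.4341, 0.6522]

beam 1: φ=0°, α=15°
  direction (0.9659, 0.2588); cell (5,1); t to first gridline: x 0.5280, y 1.4296 (then +1.0353 / +3.8637)
    (6,1) via x @ 0.5280
    (6,2) via y @ 1.4296  # hit
  → r_1 = 1.4296
beam 2: φ=90°, α=105°
  direction (-0.2588, 0.9659); cell (5,1); t to first gridline: x 1.8932, y 0.3831 (then +3.8637 / +1.0353)
    (5,2) via y @ 0.3831  # hit
  → r_2 = 0.3831
beam 3: φ=180°, α=195°
  direction (-0.9659, -0.2588); cell (5,1); t to first gridline: x 0.5073, y 2.4341 (then +1.0353 / +3.8637)
    (4,1) via x @ 0.5073
    (3,1) via x @ 1.5426
    (3,0) via y @ 2.4341  # hit
  → r_3 = 2.4341
beam 4: φ=270°, α=285°
  direction (0.2588, -0.9659); cell (5,1); t to first gridline: x 1.9705, y 0.6522 (then +3.8637 / +1.0353)
    (5,0) via y @ 0.6522  # hit
  → r_4 = 0.6522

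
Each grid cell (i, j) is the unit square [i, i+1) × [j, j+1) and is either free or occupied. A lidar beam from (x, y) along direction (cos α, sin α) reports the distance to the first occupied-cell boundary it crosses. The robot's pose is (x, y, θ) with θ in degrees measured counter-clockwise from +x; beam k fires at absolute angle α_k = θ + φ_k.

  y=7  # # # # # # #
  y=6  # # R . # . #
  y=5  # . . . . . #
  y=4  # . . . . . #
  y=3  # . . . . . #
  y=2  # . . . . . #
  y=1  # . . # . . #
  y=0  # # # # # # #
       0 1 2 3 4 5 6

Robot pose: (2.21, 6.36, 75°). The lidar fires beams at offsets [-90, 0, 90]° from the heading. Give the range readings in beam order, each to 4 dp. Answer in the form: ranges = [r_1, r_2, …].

ranges = [3.9237, 0.6626, 0.2174]

beam 1: φ=-90°, α=345°
  dir = (cos 345°, sin 345°) = (0.9659, -0.2588); from cell (2,6)
  next x-line at t=0.8179, next y-line at t=1.3909; Δt_x=1.0353, Δt_y=3.8637
    x: enter (3,6) at t=0.8179
    y: enter (3,5) at t=1.3909
    x: enter (4,5) at t=1.8531
    x: enter (5,5) at t=2.8884
    x: enter (6,5) at t=3.9237 ← occupied
  → r_1 = 3.9237
beam 2: φ=0°, α=75°
  dir = (cos 75°, sin 75°) = (0.2588, 0.9659); from cell (2,6)
  next x-line at t=3.0523, next y-line at t=0.6626; Δt_x=3.8637, Δt_y=1.0353
    y: enter (2,7) at t=0.6626 ← occupied
  → r_2 = 0.6626
beam 3: φ=90°, α=165°
  dir = (cos 165°, sin 165°) = (-0.9659, 0.2588); from cell (2,6)
  next x-line at t=0.2174, next y-line at t=2.4728; Δt_x=1.0353, Δt_y=3.8637
    x: enter (1,6) at t=0.2174 ← occupied
  → r_3 = 0.2174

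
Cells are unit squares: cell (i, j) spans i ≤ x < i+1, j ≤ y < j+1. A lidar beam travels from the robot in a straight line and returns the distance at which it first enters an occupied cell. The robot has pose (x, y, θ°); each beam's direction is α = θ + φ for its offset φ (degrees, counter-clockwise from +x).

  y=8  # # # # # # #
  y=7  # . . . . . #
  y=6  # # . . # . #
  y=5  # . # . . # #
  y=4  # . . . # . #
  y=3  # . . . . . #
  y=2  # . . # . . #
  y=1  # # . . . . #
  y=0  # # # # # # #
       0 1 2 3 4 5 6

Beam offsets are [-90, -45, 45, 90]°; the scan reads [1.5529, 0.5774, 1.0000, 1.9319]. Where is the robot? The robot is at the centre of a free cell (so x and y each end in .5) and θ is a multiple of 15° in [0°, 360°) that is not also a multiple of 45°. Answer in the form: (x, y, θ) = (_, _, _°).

Enumerate (i+0.5, j+0.5, θ) over the 28 free cells and 16 admissible headings. For each, cast all 4 beams and compare to the given ranges.
  (4.5, 3.5, 120°): beam 1 = 1.7321 ≠ 1.5529 ✗
  (2.5, 6.5, 300°): beam 1 = 0.5774 ≠ 1.5529 ✗
  (1.5, 7.5, 195°): beam 1 = 0.5176 ≠ 1.5529 ✗
  (3.5, 6.5, 345°): beam 1 = 5.6940 ≠ 1.5529 ✗
  …
  (5.5, 2.5, 15°): r_1=1.5529, r_2=0.5774, r_3=1.0000, r_4=1.9319 — all match ✓
No second candidate reproduces the full scan.

(x, y, θ) = (5.5, 2.5, 15°)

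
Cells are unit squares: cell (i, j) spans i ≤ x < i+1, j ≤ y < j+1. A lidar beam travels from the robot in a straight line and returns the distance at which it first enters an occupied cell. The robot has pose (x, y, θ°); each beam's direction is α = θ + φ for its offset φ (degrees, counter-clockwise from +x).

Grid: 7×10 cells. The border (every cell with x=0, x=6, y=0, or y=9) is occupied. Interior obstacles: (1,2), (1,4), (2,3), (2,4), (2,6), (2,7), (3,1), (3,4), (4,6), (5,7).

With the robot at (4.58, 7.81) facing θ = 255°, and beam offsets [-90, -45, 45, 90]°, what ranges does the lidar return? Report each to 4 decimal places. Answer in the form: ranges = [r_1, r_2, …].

beam 1: φ=-90°, α=165°
  dir = (cos 165°, sin 165°) = (-0.9659, 0.2588); from cell (4,7)
  next x-line at t=0.6005, next y-line at t=0.7341; Δt_x=1.0353, Δt_y=3.8637
    x: enter (3,7) at t=0.6005
    y: enter (3,8) at t=0.7341
    x: enter (2,8) at t=1.6357
    x: enter (1,8) at t=2.6710
    x: enter (0,8) at t=3.7063 ← occupied
  → r_1 = 3.7063
beam 2: φ=-45°, α=210°
  dir = (cos 210°, sin 210°) = (-0.8660, -0.5000); from cell (4,7)
  next x-line at t=0.6697, next y-line at t=1.6200; Δt_x=1.1547, Δt_y=2.0000
    x: enter (3,7) at t=0.6697
    y: enter (3,6) at t=1.6200
    x: enter (2,6) at t=1.8244 ← occupied
  → r_2 = 1.8244
beam 3: φ=45°, α=300°
  dir = (cos 300°, sin 300°) = (0.5000, -0.8660); from cell (4,7)
  next x-line at t=0.8400, next y-line at t=0.9353; Δt_x=2.0000, Δt_y=1.1547
    x: enter (5,7) at t=0.8400 ← occupied
  → r_3 = 0.8400
beam 4: φ=90°, α=345°
  dir = (cos 345°, sin 345°) = (0.9659, -0.2588); from cell (4,7)
  next x-line at t=0.4348, next y-line at t=3.1296; Δt_x=1.0353, Δt_y=3.8637
    x: enter (5,7) at t=0.4348 ← occupied
  → r_4 = 0.4348

ranges = [3.7063, 1.8244, 0.8400, 0.4348]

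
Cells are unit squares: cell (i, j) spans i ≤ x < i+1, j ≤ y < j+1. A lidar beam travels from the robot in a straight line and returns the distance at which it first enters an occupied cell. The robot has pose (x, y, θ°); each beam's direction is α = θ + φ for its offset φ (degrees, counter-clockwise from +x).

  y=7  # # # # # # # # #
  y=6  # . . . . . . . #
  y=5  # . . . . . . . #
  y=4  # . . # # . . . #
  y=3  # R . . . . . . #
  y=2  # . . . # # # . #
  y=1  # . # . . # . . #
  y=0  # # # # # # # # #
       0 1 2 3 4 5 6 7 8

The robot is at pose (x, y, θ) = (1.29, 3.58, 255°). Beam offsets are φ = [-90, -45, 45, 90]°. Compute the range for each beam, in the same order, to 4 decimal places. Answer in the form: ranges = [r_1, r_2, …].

beam 1: φ=-90°, α=165°
  direction (-0.9659, 0.2588); cell (1,3); t to first gridline: x 0.3002, y 1.6228 (then +1.0353 / +3.8637)
    (0,3) via x @ 0.3002  # hit
  → r_1 = 0.3002
beam 2: φ=-45°, α=210°
  direction (-0.8660, -0.5000); cell (1,3); t to first gridline: x 0.3349, y 1.1600 (then +1.1547 / +2.0000)
    (0,3) via x @ 0.3349  # hit
  → r_2 = 0.3349
beam 3: φ=45°, α=300°
  direction (0.5000, -0.8660); cell (1,3); t to first gridline: x 1.4200, y 0.6697 (then +2.0000 / +1.1547)
    (1,2) via y @ 0.6697
    (2,2) via x @ 1.4200
    (2,1) via y @ 1.8244  # hit
  → r_3 = 1.8244
beam 4: φ=90°, α=345°
  direction (0.9659, -0.2588); cell (1,3); t to first gridline: x 0.7350, y 2.2409 (then +1.0353 / +3.8637)
    (2,3) via x @ 0.7350
    (3,3) via x @ 1.7703
    (3,2) via y @ 2.2409
    (4,2) via x @ 2.8056  # hit
  → r_4 = 2.8056

ranges = [0.3002, 0.3349, 1.8244, 2.8056]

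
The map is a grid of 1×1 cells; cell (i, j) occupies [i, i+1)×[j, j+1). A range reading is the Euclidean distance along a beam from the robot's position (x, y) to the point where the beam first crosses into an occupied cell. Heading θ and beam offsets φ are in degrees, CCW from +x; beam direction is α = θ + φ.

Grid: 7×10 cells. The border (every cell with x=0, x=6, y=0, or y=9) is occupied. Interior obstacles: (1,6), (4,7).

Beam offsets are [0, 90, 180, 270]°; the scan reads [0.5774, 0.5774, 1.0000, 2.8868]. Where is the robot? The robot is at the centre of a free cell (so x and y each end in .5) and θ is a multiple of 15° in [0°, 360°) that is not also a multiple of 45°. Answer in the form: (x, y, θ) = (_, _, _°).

(x, y, θ) = (1.5, 8.5, 60°)

Enumerate (i+0.5, j+0.5, θ) over the 38 free cells and 16 admissible headings. For each, cast all 4 beams and compare to the given ranges.
  (3.5, 6.5, 120°): beam 1 = 2.8868 ≠ 0.5774 ✗
  (5.5, 1.5, 165°): beam 1 = 4.6587 ≠ 0.5774 ✗
  (4.5, 4.5, 30°): beam 1 = 1.7321 ≠ 0.5774 ✗
  (1.5, 3.5, 285°): beam 1 = 2.5882 ≠ 0.5774 ✗
  …
  (1.5, 8.5, 60°): r_1=0.5774, r_2=0.5774, r_3=1.0000, r_4=2.8868 — all match ✓
Unique over the lattice → pose = (1.5, 8.5, 60°).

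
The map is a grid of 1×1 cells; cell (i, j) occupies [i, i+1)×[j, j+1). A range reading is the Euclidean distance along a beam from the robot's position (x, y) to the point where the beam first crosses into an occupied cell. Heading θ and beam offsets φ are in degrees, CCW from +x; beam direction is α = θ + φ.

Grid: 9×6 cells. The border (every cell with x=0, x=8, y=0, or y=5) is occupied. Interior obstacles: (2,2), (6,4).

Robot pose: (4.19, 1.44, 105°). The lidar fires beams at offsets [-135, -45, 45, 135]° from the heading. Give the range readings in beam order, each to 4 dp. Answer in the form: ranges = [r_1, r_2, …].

ranges = [0.8800, 3.6200, 1.3741, 0.5081]

beam 1: φ=-135°, α=330°
  dir = (cos 330°, sin 330°) = (0.8660, -0.5000); from cell (4,1)
  next x-line at t=0.9353, next y-line at t=0.8800; Δt_x=1.1547, Δt_y=2.0000
    y: enter (4,0) at t=0.8800 ← occupied
  → r_1 = 0.8800
beam 2: φ=-45°, α=60°
  dir = (cos 60°, sin 60°) = (0.5000, 0.8660); from cell (4,1)
  next x-line at t=1.6200, next y-line at t=0.6466; Δt_x=2.0000, Δt_y=1.1547
    y: enter (4,2) at t=0.6466
    x: enter (5,2) at t=1.6200
    y: enter (5,3) at t=1.8013
    y: enter (5,4) at t=2.9560
    x: enter (6,4) at t=3.6200 ← occupied
  → r_2 = 3.6200
beam 3: φ=45°, α=150°
  dir = (cos 150°, sin 150°) = (-0.8660, 0.5000); from cell (4,1)
  next x-line at t=0.2194, next y-line at t=1.1200; Δt_x=1.1547, Δt_y=2.0000
    x: enter (3,1) at t=0.2194
    y: enter (3,2) at t=1.1200
    x: enter (2,2) at t=1.3741 ← occupied
  → r_3 = 1.3741
beam 4: φ=135°, α=240°
  dir = (cos 240°, sin 240°) = (-0.5000, -0.8660); from cell (4,1)
  next x-line at t=0.3800, next y-line at t=0.5081; Δt_x=2.0000, Δt_y=1.1547
    x: enter (3,1) at t=0.3800
    y: enter (3,0) at t=0.5081 ← occupied
  → r_4 = 0.5081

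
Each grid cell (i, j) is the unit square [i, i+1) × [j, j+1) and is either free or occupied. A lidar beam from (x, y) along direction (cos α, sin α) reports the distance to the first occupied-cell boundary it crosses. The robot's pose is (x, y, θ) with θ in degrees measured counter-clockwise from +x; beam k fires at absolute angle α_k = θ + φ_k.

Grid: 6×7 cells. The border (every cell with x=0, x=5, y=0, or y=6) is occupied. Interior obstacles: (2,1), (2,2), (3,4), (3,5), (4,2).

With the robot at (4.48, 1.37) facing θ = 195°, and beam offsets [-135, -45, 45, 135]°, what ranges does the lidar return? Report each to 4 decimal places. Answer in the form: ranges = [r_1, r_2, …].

ranges = [0.7275, 1.7090, 0.4272, 0.6004]

beam 1: φ=-135°, α=60°
  cosα=0.5000 sinα=0.8660 | (4,1) | tMaxX 1.0400 tMaxY 0.7275 | tΔX 2.0000 tΔY 1.1547
    t=0.7275 [y] (4,2) — stop
  → r_1 = 0.7275
beam 2: φ=-45°, α=150°
  cosα=-0.8660 sinα=0.5000 | (4,1) | tMaxX 0.5543 tMaxY 1.2600 | tΔX 1.1547 tΔY 2.0000
    t=0.5543 [x] (3,1)
    t=1.2600 [y] (3,2)
    t=1.7090 [x] (2,2) — stop
  → r_2 = 1.7090
beam 3: φ=45°, α=240°
  cosα=-0.5000 sinα=-0.8660 | (4,1) | tMaxX 0.9600 tMaxY 0.4272 | tΔX 2.0000 tΔY 1.1547
    t=0.4272 [y] (4,0) — stop
  → r_3 = 0.4272
beam 4: φ=135°, α=330°
  cosα=0.8660 sinα=-0.5000 | (4,1) | tMaxX 0.6004 tMaxY 0.7400 | tΔX 1.1547 tΔY 2.0000
    t=0.6004 [x] (5,1) — stop
  → r_4 = 0.6004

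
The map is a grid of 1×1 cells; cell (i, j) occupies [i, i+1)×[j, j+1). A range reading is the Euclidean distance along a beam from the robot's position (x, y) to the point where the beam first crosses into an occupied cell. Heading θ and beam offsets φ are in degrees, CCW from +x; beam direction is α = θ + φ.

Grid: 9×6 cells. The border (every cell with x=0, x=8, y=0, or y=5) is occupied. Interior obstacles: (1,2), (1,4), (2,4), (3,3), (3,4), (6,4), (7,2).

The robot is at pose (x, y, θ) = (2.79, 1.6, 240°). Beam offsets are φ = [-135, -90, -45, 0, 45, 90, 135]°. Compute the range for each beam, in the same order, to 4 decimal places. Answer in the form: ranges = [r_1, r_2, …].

ranges = [2.4847, 0.9122, 1.8531, 0.6928, 0.6212, 1.2000, 4.3585]

beam 1: φ=-135°, α=105°
  cosα=-0.2588 sinα=0.9659 | (2,1) | tMaxX 3.0523 tMaxY 0.4141 | tΔX 3.8637 tΔY 1.0353
    t=0.4141 [y] (2,2)
    t=1.4494 [y] (2,3)
    t=2.4847 [y] (2,4) — stop
  → r_1 = 2.4847
beam 2: φ=-90°, α=150°
  cosα=-0.8660 sinα=0.5000 | (2,1) | tMaxX 0.9122 tMaxY 0.8000 | tΔX 1.1547 tΔY 2.0000
    t=0.8000 [y] (2,2)
    t=0.9122 [x] (1,2) — stop
  → r_2 = 0.9122
beam 3: φ=-45°, α=195°
  cosα=-0.9659 sinα=-0.2588 | (2,1) | tMaxX 0.8179 tMaxY 2.3182 | tΔX 1.0353 tΔY 3.8637
    t=0.8179 [x] (1,1)
    t=1.8531 [x] (0,1) — stop
  → r_3 = 1.8531
beam 4: φ=0°, α=240°
  cosα=-0.5000 sinα=-0.8660 | (2,1) | tMaxX 1.5800 tMaxY 0.6928 | tΔX 2.0000 tΔY 1.1547
    t=0.6928 [y] (2,0) — stop
  → r_4 = 0.6928
beam 5: φ=45°, α=285°
  cosα=0.2588 sinα=-0.9659 | (2,1) | tMaxX 0.8114 tMaxY 0.6212 | tΔX 3.8637 tΔY 1.0353
    t=0.6212 [y] (2,0) — stop
  → r_5 = 0.6212
beam 6: φ=90°, α=330°
  cosα=0.8660 sinα=-0.5000 | (2,1) | tMaxX 0.2425 tMaxY 1.2000 | tΔX 1.1547 tΔY 2.0000
    t=0.2425 [x] (3,1)
    t=1.2000 [y] (3,0) — stop
  → r_6 = 1.2000
beam 7: φ=135°, α=15°
  cosα=0.9659 sinα=0.2588 | (2,1) | tMaxX 0.2174 tMaxY 1.5455 | tΔX 1.0353 tΔY 3.8637
    t=0.2174 [x] (3,1)
    t=1.2527 [x] (4,1)
    t=1.5455 [y] (4,2)
    t=2.2880 [x] (5,2)
    t=3.3232 [x] (6,2)
    t=4.3585 [x] (7,2) — stop
  → r_7 = 4.3585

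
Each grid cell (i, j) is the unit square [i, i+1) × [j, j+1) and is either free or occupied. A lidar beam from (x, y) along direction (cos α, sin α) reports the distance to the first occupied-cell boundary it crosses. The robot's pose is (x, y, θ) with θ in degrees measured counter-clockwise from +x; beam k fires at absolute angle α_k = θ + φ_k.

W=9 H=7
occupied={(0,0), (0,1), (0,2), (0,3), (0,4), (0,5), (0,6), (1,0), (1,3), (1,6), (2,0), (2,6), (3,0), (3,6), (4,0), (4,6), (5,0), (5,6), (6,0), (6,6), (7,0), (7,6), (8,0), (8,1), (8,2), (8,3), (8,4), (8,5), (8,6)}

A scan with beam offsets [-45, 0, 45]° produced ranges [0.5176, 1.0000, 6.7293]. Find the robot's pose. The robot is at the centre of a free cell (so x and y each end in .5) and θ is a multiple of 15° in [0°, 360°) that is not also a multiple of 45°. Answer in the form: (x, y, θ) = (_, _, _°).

Candidates: 34 free-cell centres × 16 headings = 544 poses. Raycast each; keep the one whose scan matches to 4 dp.
  (5.5, 1.5, 165°): beam 1 = 5.1962 ≠ 0.5176 ✗
  (1.5, 1.5, 105°): beam 1 = 5.1962 ≠ 0.5176 ✗
  (6.5, 2.5, 15°): beam 1 = 1.7321 ≠ 0.5176 ✗
  (1.5, 5.5, 60°): beam 1 = 1.9319 ≠ 0.5176 ✗
  (1.5, 4.5, 75°): beam 1 = 3.0000 ≠ 0.5176 ✗
  …
  (1.5, 1.5, 330°): r_1=0.5176, r_2=1.0000, r_3=6.7293 — all match ✓
No second candidate reproduces the full scan.

(x, y, θ) = (1.5, 1.5, 330°)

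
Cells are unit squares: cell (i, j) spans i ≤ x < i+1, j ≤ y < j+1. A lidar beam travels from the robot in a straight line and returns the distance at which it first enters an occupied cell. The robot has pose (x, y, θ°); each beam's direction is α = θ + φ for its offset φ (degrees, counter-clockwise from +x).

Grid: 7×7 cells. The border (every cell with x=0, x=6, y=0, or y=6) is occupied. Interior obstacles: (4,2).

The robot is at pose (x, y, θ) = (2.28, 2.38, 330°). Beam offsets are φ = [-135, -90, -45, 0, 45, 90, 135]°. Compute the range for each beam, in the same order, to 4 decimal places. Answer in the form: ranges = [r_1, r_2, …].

beam 1: φ=-135°, α=195°
  cosα=-0.9659 sinα=-0.2588 | (2,2) | tMaxX 0.2899 tMaxY 1.4682 | tΔX 1.0353 tΔY 3.8637
    t=0.2899 [x] (1,2)
    t=1.3252 [x] (0,2) — stop
  → r_1 = 1.3252
beam 2: φ=-90°, α=240°
  cosα=-0.5000 sinα=-0.8660 | (2,2) | tMaxX 0.5600 tMaxY 0.4388 | tΔX 2.0000 tΔY 1.1547
    t=0.4388 [y] (2,1)
    t=0.5600 [x] (1,1)
    t=1.5935 [y] (1,0) — stop
  → r_2 = 1.5935
beam 3: φ=-45°, α=285°
  cosα=0.2588 sinα=-0.9659 | (2,2) | tMaxX 2.7819 tMaxY 0.3934 | tΔX 3.8637 tΔY 1.0353
    t=0.3934 [y] (2,1)
    t=1.4287 [y] (2,0) — stop
  → r_3 = 1.4287
beam 4: φ=0°, α=330°
  cosα=0.8660 sinα=-0.5000 | (2,2) | tMaxX 0.8314 tMaxY 0.7600 | tΔX 1.1547 tΔY 2.0000
    t=0.7600 [y] (2,1)
    t=0.8314 [x] (3,1)
    t=1.9861 [x] (4,1)
    t=2.7600 [y] (4,0) — stop
  → r_4 = 2.7600
beam 5: φ=45°, α=15°
  cosα=0.9659 sinα=0.2588 | (2,2) | tMaxX 0.7454 tMaxY 2.3955 | tΔX 1.0353 tΔY 3.8637
    t=0.7454 [x] (3,2)
    t=1.7807 [x] (4,2) — stop
  → r_5 = 1.7807
beam 6: φ=90°, α=60°
  cosα=0.5000 sinα=0.8660 | (2,2) | tMaxX 1.4400 tMaxY 0.7159 | tΔX 2.0000 tΔY 1.1547
    t=0.7159 [y] (2,3)
    t=1.4400 [x] (3,3)
    t=1.8706 [y] (3,4)
    t=3.0253 [y] (3,5)
    t=3.4400 [x] (4,5)
    t=4.1800 [y] (4,6) — stop
  → r_6 = 4.1800
beam 7: φ=135°, α=105°
  cosα=-0.2588 sinα=0.9659 | (2,2) | tMaxX 1.0818 tMaxY 0.6419 | tΔX 3.8637 tΔY 1.0353
    t=0.6419 [y] (2,3)
    t=1.0818 [x] (1,3)
    t=1.6771 [y] (1,4)
    t=2.7124 [y] (1,5)
    t=3.7477 [y] (1,6) — stop
  → r_7 = 3.7477

ranges = [1.3252, 1.5935, 1.4287, 2.7600, 1.7807, 4.1800, 3.7477]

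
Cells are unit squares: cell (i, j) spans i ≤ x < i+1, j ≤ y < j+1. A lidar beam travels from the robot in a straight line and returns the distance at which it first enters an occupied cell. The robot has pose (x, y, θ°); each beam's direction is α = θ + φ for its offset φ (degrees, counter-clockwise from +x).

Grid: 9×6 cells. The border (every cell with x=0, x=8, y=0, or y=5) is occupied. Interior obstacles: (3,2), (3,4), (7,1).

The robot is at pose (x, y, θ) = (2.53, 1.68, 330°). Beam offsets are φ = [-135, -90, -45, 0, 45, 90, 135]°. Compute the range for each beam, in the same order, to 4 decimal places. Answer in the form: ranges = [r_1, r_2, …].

ranges = [1.5840, 0.7852, 0.7040, 1.3600, 1.2364, 0.9400, 3.4371]

beam 1: φ=-135°, α=195°
  d=(-0.9659,-0.2588)  start (2,1)  tX=0.5487 tY=2.6273  stride 1/|dx|=1.0353 1/|dy|=3.8637
    cross x-line → (1,1), t=0.5487
    cross x-line → (0,1), t=1.5840 (wall)
  → r_1 = 1.5840
beam 2: φ=-90°, α=240°
  d=(-0.5000,-0.8660)  start (2,1)  tX=1.0600 tY=0.7852  stride 1/|dx|=2.0000 1/|dy|=1.1547
    cross y-line → (2,0), t=0.7852 (wall)
  → r_2 = 0.7852
beam 3: φ=-45°, α=285°
  d=(0.2588,-0.9659)  start (2,1)  tX=1.8159 tY=0.7040  stride 1/|dx|=3.8637 1/|dy|=1.0353
    cross y-line → (2,0), t=0.7040 (wall)
  → r_3 = 0.7040
beam 4: φ=0°, α=330°
  d=(0.8660,-0.5000)  start (2,1)  tX=0.5427 tY=1.3600  stride 1/|dx|=1.1547 1/|dy|=2.0000
    cross x-line → (3,1), t=0.5427
    cross y-line → (3,0), t=1.3600 (wall)
  → r_4 = 1.3600
beam 5: φ=45°, α=15°
  d=(0.9659,0.2588)  start (2,1)  tX=0.4866 tY=1.2364  stride 1/|dx|=1.0353 1/|dy|=3.8637
    cross x-line → (3,1), t=0.4866
    cross y-line → (3,2), t=1.2364 (wall)
  → r_5 = 1.2364
beam 6: φ=90°, α=60°
  d=(0.5000,0.8660)  start (2,1)  tX=0.9400 tY=0.3695  stride 1/|dx|=2.0000 1/|dy|=1.1547
    cross y-line → (2,2), t=0.3695
    cross x-line → (3,2), t=0.9400 (wall)
  → r_6 = 0.9400
beam 7: φ=135°, α=105°
  d=(-0.2588,0.9659)  start (2,1)  tX=2.0478 tY=0.3313  stride 1/|dx|=3.8637 1/|dy|=1.0353
    cross y-line → (2,2), t=0.3313
    cross y-line → (2,3), t=1.3666
    cross x-line → (1,3), t=2.0478
    cross y-line → (1,4), t=2.4018
    cross y-line → (1,5), t=3.4371 (wall)
  → r_7 = 3.4371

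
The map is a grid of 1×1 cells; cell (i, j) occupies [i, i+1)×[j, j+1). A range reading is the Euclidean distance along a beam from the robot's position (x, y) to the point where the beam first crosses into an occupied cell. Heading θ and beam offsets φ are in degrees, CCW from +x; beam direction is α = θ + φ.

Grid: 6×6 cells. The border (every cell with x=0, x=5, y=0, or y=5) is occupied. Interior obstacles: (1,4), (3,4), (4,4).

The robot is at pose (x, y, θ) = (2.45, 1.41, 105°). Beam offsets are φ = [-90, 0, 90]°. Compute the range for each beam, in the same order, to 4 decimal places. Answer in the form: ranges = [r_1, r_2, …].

beam 1: φ=-90°, α=15°
  dir = (cos 15°, sin 15°) = (0.9659, 0.2588); from cell (2,1)
  next x-line at t=0.5694, next y-line at t=2.2796; Δt_x=1.0353, Δt_y=3.8637
    x: enter (3,1) at t=0.5694
    x: enter (4,1) at t=1.6047
    y: enter (4,2) at t=2.2796
    x: enter (5,2) at t=2.6400 ← occupied
  → r_1 = 2.6400
beam 2: φ=0°, α=105°
  dir = (cos 105°, sin 105°) = (-0.2588, 0.9659); from cell (2,1)
  next x-line at t=1.7387, next y-line at t=0.6108; Δt_x=3.8637, Δt_y=1.0353
    y: enter (2,2) at t=0.6108
    y: enter (2,3) at t=1.6461
    x: enter (1,3) at t=1.7387
    y: enter (1,4) at t=2.6814 ← occupied
  → r_2 = 2.6814
beam 3: φ=90°, α=195°
  dir = (cos 195°, sin 195°) = (-0.9659, -0.2588); from cell (2,1)
  next x-line at t=0.4659, next y-line at t=1.5841; Δt_x=1.0353, Δt_y=3.8637
    x: enter (1,1) at t=0.4659
    x: enter (0,1) at t=1.5012 ← occupied
  → r_3 = 1.5012

ranges = [2.6400, 2.6814, 1.5012]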